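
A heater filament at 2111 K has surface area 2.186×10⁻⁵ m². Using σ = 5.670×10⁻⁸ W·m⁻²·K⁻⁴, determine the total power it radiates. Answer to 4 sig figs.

Area A = 2.186×10⁻⁵ m².
P = σAT⁴ = 5.670×10⁻⁸ × 2.186×10⁻⁵ × (2111)⁴ = 24.61 W.

P ≈ 24.61 W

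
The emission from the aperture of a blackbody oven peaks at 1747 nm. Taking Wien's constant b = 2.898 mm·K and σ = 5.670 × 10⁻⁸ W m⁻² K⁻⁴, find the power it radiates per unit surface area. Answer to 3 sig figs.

Wien's law: T = b/λ_max = 2.898×10⁻³/1.747×10⁻⁶ = 1658.84 K.
Then I = σT⁴ = 5.670×10⁻⁸×(1658.84)⁴ = 4.29×10⁵ W/m².

I ≈ 4.29×10⁵ W/m²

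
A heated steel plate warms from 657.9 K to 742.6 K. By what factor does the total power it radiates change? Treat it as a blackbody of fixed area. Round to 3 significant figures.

P₂/P₁ ≈ 1.62

P ∝ T⁴, so P₂/P₁ = (T₂/T₁)⁴ = (742.6/657.9)⁴ = (1.12874)⁴ = 1.62.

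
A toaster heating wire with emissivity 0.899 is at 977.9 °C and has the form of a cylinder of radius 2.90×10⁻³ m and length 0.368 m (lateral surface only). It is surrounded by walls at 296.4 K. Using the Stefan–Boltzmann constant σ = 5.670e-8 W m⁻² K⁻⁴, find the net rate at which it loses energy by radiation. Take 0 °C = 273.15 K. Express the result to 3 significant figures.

T = 977.9 °C + 273.15 = 1251.05 K.
Lateral area A = 2πrL = 2π×2.90×10⁻³×0.368 = 6.70542×10⁻³ m².
Net radiated power P_net = εσA(T⁴ − T₀⁴) = 0.899×5.670×10⁻⁸×6.70542×10⁻³×(1251.05⁴ − 296.4⁴).
T⁴ − T₀⁴ = 2.44962×10¹² − 7.71814×10⁹ = 2.44190×10¹² K⁴, so P_net = 835 W.

Net loss ≈ 835 W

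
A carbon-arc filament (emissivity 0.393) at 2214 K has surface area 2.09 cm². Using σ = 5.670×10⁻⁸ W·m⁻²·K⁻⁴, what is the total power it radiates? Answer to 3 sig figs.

Area A = 2.09 cm² = 2.09×10⁻⁴ m².
P = εσAT⁴ = 0.393 × 5.670×10⁻⁸ × 2.09×10⁻⁴ × (2214)⁴ = 112 W.

P ≈ 112 W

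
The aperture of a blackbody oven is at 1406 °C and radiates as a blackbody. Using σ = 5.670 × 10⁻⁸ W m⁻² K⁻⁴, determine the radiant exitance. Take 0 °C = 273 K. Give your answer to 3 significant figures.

I ≈ 4.51×10⁵ W/m²

T = 1406 °C + 273 = 1679 K.
Stefan–Boltzmann: I = σT⁴ = 5.670×10⁻⁸ × (1679)⁴ = 4.51×10⁵ W/m².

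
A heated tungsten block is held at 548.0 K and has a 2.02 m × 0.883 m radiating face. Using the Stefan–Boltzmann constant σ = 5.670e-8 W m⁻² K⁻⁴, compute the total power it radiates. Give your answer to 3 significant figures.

Area A = 2.02 × 0.883 = 1.78366 m².
P = σAT⁴ = 5.670×10⁻⁸ × 1.78366 × (548.0)⁴ = 9.12×10³ W.

P ≈ 9.12×10³ W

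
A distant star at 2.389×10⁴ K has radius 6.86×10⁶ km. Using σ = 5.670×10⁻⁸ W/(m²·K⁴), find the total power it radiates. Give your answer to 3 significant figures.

P ≈ 1.09×10³¹ W

Surface area A = 4πR² = 4π(6.86×10⁹ m)² = 5.91368×10²⁰ m².
P = σAT⁴ = 5.670×10⁻⁸ × 5.91368×10²⁰ × (2.389×10⁴)⁴ = 1.09×10³¹ W.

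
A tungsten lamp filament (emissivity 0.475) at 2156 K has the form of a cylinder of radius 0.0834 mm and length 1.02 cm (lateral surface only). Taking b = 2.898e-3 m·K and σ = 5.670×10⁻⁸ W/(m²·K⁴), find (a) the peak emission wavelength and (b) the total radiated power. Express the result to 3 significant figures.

λ_max ≈ 1.34×10³ nm; P ≈ 3.11 W

(a) λ_max = b/T = 2.898×10⁻³/2156 = 1.344×10⁻⁶ m = 1.34×10³ nm.
Lateral area A = 2πrL = 2π×8.34×10⁻⁵×0.0102 = 5.34498×10⁻⁶ m².
(b) P = εσAT⁴ = 0.475×5.670×10⁻⁸×5.34498×10⁻⁶×(2156)⁴ = 3.11 W.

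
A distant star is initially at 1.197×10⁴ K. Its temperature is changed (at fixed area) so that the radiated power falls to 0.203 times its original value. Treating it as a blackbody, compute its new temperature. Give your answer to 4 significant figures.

P ∝ T⁴, so T₂/T₁ = (P₂/P₁)^(1/4) = (0.203)^(1/4) = 0.671234.
T₂ = 1.197×10⁴ × 0.671234 = 8035 K.

T₂ ≈ 8035 K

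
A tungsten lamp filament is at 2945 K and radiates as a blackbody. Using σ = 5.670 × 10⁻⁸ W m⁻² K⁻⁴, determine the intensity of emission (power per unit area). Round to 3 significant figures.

I ≈ 4.27×10⁶ W/m²

Stefan–Boltzmann: I = σT⁴ = 5.670×10⁻⁸ × (2945)⁴ = 4.27×10⁶ W/m².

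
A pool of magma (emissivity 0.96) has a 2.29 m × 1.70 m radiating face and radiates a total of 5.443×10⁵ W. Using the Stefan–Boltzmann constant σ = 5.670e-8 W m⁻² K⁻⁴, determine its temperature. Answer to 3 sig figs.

T ≈ 1.27×10³ K

Area A = 2.29 × 1.70 = 3.893 m².
P = εσAT⁴ ⇒ T = (P/(εσA))^(1/4) = (5.443×10⁵/(0.96×5.670×10⁻⁸×3.893))^(1/4) = 1.27×10³ K.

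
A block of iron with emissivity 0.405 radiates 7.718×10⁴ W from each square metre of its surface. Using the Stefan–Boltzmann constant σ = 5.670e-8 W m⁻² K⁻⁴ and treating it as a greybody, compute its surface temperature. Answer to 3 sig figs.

T ≈ 1.35×10³ K

I = εσT⁴, so T = (I/εσ)^(1/4) = (7.718×10⁴/(0.405×5.670×10⁻⁸))^(1/4) = 1.35×10³ K.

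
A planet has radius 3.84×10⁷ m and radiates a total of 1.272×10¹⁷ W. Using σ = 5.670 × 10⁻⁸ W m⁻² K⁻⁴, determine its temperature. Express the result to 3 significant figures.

T ≈ 105 K

Surface area A = 4πR² = 4π(3.84×10⁷ m)² = 1.85299×10¹⁶ m².
P = σAT⁴ ⇒ T = (P/(σA))^(1/4) = (1.272×10¹⁷/(5.670×10⁻⁸×1.85299×10¹⁶))^(1/4) = 105 K.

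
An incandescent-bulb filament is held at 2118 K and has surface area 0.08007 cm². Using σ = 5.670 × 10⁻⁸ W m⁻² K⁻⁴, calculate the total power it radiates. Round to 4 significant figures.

P ≈ 9.136 W

Area A = 0.08007 cm² = 8.007×10⁻⁶ m².
P = σAT⁴ = 5.670×10⁻⁸ × 8.007×10⁻⁶ × (2118)⁴ = 9.136 W.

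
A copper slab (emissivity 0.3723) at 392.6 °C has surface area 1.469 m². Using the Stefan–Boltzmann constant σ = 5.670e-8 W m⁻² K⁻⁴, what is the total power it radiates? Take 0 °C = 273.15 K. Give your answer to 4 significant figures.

P ≈ 6092 W

T = 392.6 °C + 273.15 = 665.75 K.
Area A = 1.469 m².
P = εσAT⁴ = 0.3723 × 5.670×10⁻⁸ × 1.469 × (665.75)⁴ = 6092 W.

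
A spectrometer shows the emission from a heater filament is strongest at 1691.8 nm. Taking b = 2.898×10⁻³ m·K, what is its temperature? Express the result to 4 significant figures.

Wien's law gives T = b/λ_max = (2.898×10⁻³ m·K)/(1.6918×10⁻⁶ m) = 1713 K.

T ≈ 1713 K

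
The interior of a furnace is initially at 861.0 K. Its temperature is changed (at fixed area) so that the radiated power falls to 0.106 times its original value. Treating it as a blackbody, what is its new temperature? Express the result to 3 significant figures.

P ∝ T⁴, so T₂/T₁ = (P₂/P₁)^(1/4) = (0.106)^(1/4) = 0.570593.
T₂ = 861.0 × 0.570593 = 491 K.

T₂ ≈ 491 K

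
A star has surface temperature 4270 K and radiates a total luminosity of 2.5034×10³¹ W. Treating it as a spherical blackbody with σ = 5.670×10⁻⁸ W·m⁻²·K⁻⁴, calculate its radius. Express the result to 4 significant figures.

R ≈ 3.251×10¹¹ m

L = 4πR²σT⁴ ⇒ R = √(L/(4πσT⁴)).
σT⁴ = 1.88493×10⁷ W/m², so R = √(2.5034×10³¹/(4π×1.88493×10⁷)) = 3.251×10¹¹ m.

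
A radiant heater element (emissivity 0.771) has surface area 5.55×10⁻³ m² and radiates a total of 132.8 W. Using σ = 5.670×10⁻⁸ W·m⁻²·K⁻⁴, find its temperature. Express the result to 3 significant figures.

Area A = 5.55×10⁻³ m².
P = εσAT⁴ ⇒ T = (P/(εσA))^(1/4) = (132.8/(0.771×5.670×10⁻⁸×5.55×10⁻³))^(1/4) = 860 K.

T ≈ 860 K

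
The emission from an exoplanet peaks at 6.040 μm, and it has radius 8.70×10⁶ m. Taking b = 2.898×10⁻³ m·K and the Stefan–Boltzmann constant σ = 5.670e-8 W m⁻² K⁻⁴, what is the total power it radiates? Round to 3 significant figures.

P ≈ 2.86×10¹⁸ W

Wien's law: T = b/λ_max = 2.898×10⁻³/6.040×10⁻⁶ = 479.801 K.
Surface area A = 4πR² = 4π(8.70×10⁶ m)² = 9.51149×10¹⁴ m².
Then P = σAT⁴ = 5.670×10⁻⁸×9.51149×10¹⁴×(479.801)⁴ = 2.86×10¹⁸ W.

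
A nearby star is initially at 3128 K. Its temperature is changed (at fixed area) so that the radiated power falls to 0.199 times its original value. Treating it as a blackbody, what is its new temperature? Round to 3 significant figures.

T₂ ≈ 2.09×10³ K

P ∝ T⁴, so T₂/T₁ = (P₂/P₁)^(1/4) = (0.199)^(1/4) = 0.667903.
T₂ = 3128 × 0.667903 = 2.09×10³ K.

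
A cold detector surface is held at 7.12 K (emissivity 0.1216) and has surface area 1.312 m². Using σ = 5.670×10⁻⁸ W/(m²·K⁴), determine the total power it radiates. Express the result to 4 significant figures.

P ≈ 2.325×10⁻⁵ W

Area A = 1.312 m².
P = εσAT⁴ = 0.1216 × 5.670×10⁻⁸ × 1.312 × (7.12)⁴ = 2.325×10⁻⁵ W.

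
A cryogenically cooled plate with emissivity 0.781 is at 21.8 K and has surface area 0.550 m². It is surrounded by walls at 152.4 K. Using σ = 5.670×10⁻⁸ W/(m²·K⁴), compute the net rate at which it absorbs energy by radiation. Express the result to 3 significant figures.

Area A = 0.550 m².
Net radiated power P_net = εσA(T⁴ − T₀⁴) = 0.781×5.670×10⁻⁸×0.550×(21.8⁴ − 152.4⁴).
T⁴ − T₀⁴ = 2.25853×10⁵ − 5.39436×10⁸ = -5.39210×10⁸ K⁴, so P_net = -13.1 W — negative, meaning a net gain of 13.1 W.

Net gain ≈ 13.1 W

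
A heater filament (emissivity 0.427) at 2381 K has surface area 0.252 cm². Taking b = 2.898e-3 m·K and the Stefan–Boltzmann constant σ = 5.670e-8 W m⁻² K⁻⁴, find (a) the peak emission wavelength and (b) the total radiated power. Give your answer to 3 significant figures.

(a) λ_max = b/T = 2.898×10⁻³/2381 = 1.217×10⁻⁶ m = 1.22×10³ nm.
Area A = 0.252 cm² = 2.52×10⁻⁵ m².
(b) P = εσAT⁴ = 0.427×5.670×10⁻⁸×2.52×10⁻⁵×(2381)⁴ = 19.6 W.

λ_max ≈ 1.22×10³ nm; P ≈ 19.6 W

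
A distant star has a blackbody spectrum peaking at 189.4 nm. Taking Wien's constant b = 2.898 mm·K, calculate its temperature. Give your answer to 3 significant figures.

T ≈ 1.53×10⁴ K

Wien's law gives T = b/λ_max = (2.898×10⁻³ m·K)/(1.894×10⁻⁷ m) = 1.53×10⁴ K.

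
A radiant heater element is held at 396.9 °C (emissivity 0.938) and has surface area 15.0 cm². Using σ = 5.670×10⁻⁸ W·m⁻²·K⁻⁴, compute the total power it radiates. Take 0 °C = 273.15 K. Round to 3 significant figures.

T = 396.9 °C + 273.15 = 670.05 K.
Area A = 15.0 cm² = 1.50×10⁻³ m².
P = εσAT⁴ = 0.938 × 5.670×10⁻⁸ × 1.50×10⁻³ × (670.05)⁴ = 16.1 W.

P ≈ 16.1 W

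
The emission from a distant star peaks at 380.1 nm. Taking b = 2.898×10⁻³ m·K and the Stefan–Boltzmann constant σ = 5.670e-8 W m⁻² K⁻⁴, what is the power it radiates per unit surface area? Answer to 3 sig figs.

Wien's law: T = b/λ_max = 2.898×10⁻³/3.801×10⁻⁷ = 7624.31 K.
Then I = σT⁴ = 5.670×10⁻⁸×(7624.31)⁴ = 1.92×10⁸ W/m².

I ≈ 1.92×10⁸ W/m²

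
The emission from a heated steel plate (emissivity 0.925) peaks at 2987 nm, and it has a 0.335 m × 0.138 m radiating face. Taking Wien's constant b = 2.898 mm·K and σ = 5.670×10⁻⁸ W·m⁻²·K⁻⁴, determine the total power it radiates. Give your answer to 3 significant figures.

Wien's law: T = b/λ_max = 2.898×10⁻³/2.987×10⁻⁶ = 970.204 K.
Area A = 0.335 × 0.138 = 0.04623 m².
Then P = εσAT⁴ = 0.925×5.670×10⁻⁸×0.04623×(970.204)⁴ = 2.15×10³ W.

P ≈ 2.15×10³ W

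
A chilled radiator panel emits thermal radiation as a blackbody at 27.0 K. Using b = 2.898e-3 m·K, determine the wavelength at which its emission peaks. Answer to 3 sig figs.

λ_max ≈ 0.107 mm

Wien's displacement law: λ_max = b/T = (2.898×10⁻³ m·K)/(27.0 K) = 1.073×10⁻⁴ m.
That is 0.107 mm, in the infrared range.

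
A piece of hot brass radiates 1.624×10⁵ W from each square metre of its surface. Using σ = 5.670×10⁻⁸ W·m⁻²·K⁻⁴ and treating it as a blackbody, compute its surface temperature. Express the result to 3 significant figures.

T ≈ 1.30×10³ K

I = σT⁴, so T = (I/σ)^(1/4) = (1.624×10⁵/(5.670×10⁻⁸))^(1/4) = 1.30×10³ K.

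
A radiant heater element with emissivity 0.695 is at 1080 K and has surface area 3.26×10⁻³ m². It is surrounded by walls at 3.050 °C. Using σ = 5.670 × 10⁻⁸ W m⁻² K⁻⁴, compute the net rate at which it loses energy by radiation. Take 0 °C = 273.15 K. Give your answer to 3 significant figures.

Surroundings: T = 3.050 °C + 273.15 = 276.200 K.
Area A = 3.26×10⁻³ m².
Net radiated power P_net = εσA(T⁴ − T₀⁴) = 0.695×5.670×10⁻⁸×3.26×10⁻³×(1080⁴ − 276.200⁴).
T⁴ − T₀⁴ = 1.36049×10¹² − 5.81962×10⁹ = 1.35467×10¹² K⁴, so P_net = 174 W.

Net loss ≈ 174 W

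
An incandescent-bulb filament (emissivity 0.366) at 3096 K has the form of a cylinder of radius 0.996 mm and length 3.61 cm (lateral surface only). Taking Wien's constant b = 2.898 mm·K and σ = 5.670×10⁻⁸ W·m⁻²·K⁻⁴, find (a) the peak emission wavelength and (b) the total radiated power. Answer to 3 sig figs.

(a) λ_max = b/T = 2.898×10⁻³/3096 = 9.360×10⁻⁷ m = 0.936 μm.
Lateral area A = 2πrL = 2π×9.96×10⁻⁴×0.0361 = 2.25916×10⁻⁴ m².
(b) P = εσAT⁴ = 0.366×5.670×10⁻⁸×2.25916×10⁻⁴×(3096)⁴ = 431 W.

λ_max ≈ 0.936 μm; P ≈ 431 W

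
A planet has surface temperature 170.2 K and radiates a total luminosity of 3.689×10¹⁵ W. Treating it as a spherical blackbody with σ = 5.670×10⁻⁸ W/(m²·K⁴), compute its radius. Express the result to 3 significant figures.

R ≈ 2.48×10⁶ m

L = 4πR²σT⁴ ⇒ R = √(L/(4πσT⁴)).
σT⁴ = 47.5797 W/m², so R = √(3.689×10¹⁵/(4π×47.5797)) = 2.48×10⁶ m.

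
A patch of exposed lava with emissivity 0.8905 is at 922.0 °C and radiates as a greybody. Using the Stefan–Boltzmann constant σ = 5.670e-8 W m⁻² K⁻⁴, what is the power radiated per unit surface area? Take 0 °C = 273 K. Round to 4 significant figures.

I ≈ 1.030×10⁵ W/m²

T = 922.0 °C + 273 = 1195.0 K.
Stefan–Boltzmann: I = εσT⁴ = 0.8905 × 5.670×10⁻⁸ × (1195.0)⁴ = 1.030×10⁵ W/m².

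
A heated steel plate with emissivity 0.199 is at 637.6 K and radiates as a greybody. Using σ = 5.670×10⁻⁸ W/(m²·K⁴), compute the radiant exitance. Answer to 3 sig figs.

Stefan–Boltzmann: I = εσT⁴ = 0.199 × 5.670×10⁻⁸ × (637.6)⁴ = 1.86×10³ W/m².

I ≈ 1.86×10³ W/m²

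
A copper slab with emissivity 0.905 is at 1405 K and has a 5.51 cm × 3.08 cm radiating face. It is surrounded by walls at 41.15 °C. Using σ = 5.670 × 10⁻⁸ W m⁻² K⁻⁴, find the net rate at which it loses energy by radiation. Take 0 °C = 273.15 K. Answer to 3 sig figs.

Surroundings: T = 41.15 °C + 273.15 = 314.30 K.
Area A = 0.0551 × 0.0308 = 1.69708×10⁻³ m².
Net radiated power P_net = εσA(T⁴ − T₀⁴) = 0.905×5.670×10⁻⁸×1.69708×10⁻³×(1405⁴ − 314.30⁴).
T⁴ − T₀⁴ = 3.89677×10¹² − 9.75838×10⁹ = 3.88701×10¹² K⁴, so P_net = 338 W.

Net loss ≈ 338 W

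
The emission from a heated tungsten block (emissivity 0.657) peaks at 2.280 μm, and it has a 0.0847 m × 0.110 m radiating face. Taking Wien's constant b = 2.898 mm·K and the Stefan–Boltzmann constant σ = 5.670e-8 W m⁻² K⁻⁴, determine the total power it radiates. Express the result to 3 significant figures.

Wien's law: T = b/λ_max = 2.898×10⁻³/2.280×10⁻⁶ = 1271.05 K.
Area A = 0.0847 × 0.110 = 9.317×10⁻³ m².
Then P = εσAT⁴ = 0.657×5.670×10⁻⁸×9.317×10⁻³×(1271.05)⁴ = 906 W.

P ≈ 906 W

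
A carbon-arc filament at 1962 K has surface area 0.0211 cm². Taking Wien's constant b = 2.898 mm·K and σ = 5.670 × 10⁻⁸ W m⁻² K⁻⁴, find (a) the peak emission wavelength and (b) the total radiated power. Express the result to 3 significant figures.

λ_max ≈ 1.48 μm; P ≈ 1.77 W

(a) λ_max = b/T = 2.898×10⁻³/1962 = 1.477×10⁻⁶ m = 1.48 μm.
Area A = 0.0211 cm² = 2.11×10⁻⁶ m².
(b) P = σAT⁴ = 5.670×10⁻⁸×2.11×10⁻⁶×(1962)⁴ = 1.77 W.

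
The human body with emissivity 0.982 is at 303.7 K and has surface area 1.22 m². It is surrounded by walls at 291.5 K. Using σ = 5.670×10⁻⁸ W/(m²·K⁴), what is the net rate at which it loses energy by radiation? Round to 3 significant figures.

Area A = 1.22 m².
Net radiated power P_net = εσA(T⁴ − T₀⁴) = 0.982×5.670×10⁻⁸×1.22×(303.7⁴ − 291.5⁴).
T⁴ − T₀⁴ = 8.50705×10⁹ − 7.22028×10⁹ = 1.28677×10⁹ K⁴, so P_net = 87.4 W.

Net loss ≈ 87.4 W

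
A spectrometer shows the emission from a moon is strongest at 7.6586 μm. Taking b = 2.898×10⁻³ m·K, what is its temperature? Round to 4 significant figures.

T ≈ 378.4 K

Wien's law gives T = b/λ_max = (2.898×10⁻³ m·K)/(7.6586×10⁻⁶ m) = 378.4 K.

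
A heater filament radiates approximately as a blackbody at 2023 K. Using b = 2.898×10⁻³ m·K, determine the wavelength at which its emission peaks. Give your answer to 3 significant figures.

Wien's displacement law: λ_max = b/T = (2.898×10⁻³ m·K)/(2023 K) = 1.433×10⁻⁶ m.
That is 1.43 μm, in the infrared range.

λ_max ≈ 1.43 μm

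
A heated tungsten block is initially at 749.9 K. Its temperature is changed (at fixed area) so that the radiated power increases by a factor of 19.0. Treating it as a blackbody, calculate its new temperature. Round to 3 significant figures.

T₂ ≈ 1.57×10³ K

P ∝ T⁴, so T₂/T₁ = (P₂/P₁)^(1/4) = (19.0)^(1/4) = 2.08780.
T₂ = 749.9 × 2.08780 = 1.57×10³ K.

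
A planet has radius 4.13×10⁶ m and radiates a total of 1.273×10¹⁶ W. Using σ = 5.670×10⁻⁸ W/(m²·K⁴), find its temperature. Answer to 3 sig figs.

Surface area A = 4πR² = 4π(4.13×10⁶ m)² = 2.14343×10¹⁴ m².
P = σAT⁴ ⇒ T = (P/(σA))^(1/4) = (1.273×10¹⁶/(5.670×10⁻⁸×2.14343×10¹⁴))^(1/4) = 180 K.

T ≈ 180 K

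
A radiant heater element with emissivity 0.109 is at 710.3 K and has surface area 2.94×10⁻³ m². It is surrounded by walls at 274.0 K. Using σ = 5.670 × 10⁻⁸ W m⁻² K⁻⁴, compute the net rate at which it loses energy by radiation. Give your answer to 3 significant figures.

Area A = 2.94×10⁻³ m².
Net radiated power P_net = εσA(T⁴ − T₀⁴) = 0.109×5.670×10⁻⁸×2.94×10⁻³×(710.3⁴ − 274.0⁴).
T⁴ − T₀⁴ = 2.54547×10¹¹ − 5.63641×10⁹ = 2.48911×10¹¹ K⁴, so P_net = 4.52 W.

Net loss ≈ 4.52 W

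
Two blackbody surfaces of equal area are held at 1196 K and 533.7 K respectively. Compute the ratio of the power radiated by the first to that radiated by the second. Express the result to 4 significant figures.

With equal areas, P₁/P₂ = (T₁/T₂)⁴ = (1196/533.7)⁴ = 25.22.

P₁/P₂ ≈ 25.22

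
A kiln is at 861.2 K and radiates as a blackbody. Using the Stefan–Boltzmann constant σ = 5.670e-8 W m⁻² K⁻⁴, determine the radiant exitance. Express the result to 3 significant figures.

Stefan–Boltzmann: I = σT⁴ = 5.670×10⁻⁸ × (861.2)⁴ = 3.12×10⁴ W/m².

I ≈ 3.12×10⁴ W/m²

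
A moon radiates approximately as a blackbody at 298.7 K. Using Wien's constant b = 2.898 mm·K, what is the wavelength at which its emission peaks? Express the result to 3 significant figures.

Wien's displacement law: λ_max = b/T = (2.898×10⁻³ m·K)/(298.7 K) = 9.702×10⁻⁶ m.
That is 9.70 μm, in the infrared range.

λ_max ≈ 9.70 μm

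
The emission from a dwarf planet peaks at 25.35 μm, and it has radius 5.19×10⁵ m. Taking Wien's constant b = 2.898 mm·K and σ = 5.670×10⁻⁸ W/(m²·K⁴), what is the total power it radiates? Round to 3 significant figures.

P ≈ 3.28×10¹³ W

Wien's law: T = b/λ_max = 2.898×10⁻³/2.535×10⁻⁵ = 114.320 K.
Surface area A = 4πR² = 4π(5.19×10⁵ m)² = 3.38489×10¹² m².
Then P = σAT⁴ = 5.670×10⁻⁸×3.38489×10¹²×(114.320)⁴ = 3.28×10¹³ W.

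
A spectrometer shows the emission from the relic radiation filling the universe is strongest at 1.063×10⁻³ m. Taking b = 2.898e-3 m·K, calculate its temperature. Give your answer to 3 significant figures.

T ≈ 2.73 K

Wien's law gives T = b/λ_max = (2.898×10⁻³ m·K)/(1.063×10⁻³ m) = 2.73 K.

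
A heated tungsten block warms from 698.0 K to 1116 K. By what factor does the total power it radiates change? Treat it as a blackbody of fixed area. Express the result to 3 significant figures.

P₂/P₁ ≈ 6.53

P ∝ T⁴, so P₂/P₁ = (T₂/T₁)⁴ = (1116/698.0)⁴ = (1.59885)⁴ = 6.53.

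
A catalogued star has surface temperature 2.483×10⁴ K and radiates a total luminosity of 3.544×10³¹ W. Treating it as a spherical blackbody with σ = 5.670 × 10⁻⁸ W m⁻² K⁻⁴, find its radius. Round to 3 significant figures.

R ≈ 1.14×10¹⁰ m

L = 4πR²σT⁴ ⇒ R = √(L/(4πσT⁴)).
σT⁴ = 2.15521×10¹⁰ W/m², so R = √(3.544×10³¹/(4π×2.15521×10¹⁰)) = 1.14×10¹⁰ m.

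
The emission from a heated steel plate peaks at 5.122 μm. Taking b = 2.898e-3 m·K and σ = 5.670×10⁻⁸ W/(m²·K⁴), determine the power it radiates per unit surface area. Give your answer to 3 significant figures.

Wien's law: T = b/λ_max = 2.898×10⁻³/5.122×10⁻⁶ = 565.795 K.
Then I = σT⁴ = 5.670×10⁻⁸×(565.795)⁴ = 5.81×10³ W/m².

I ≈ 5.81×10³ W/m²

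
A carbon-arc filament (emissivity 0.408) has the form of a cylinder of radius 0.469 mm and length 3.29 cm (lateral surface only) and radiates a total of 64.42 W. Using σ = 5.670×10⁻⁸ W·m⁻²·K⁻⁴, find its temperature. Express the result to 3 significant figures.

T ≈ 2.32×10³ K

Lateral area A = 2πrL = 2π×4.69×10⁻⁴×0.0329 = 9.69502×10⁻⁵ m².
P = εσAT⁴ ⇒ T = (P/(εσA))^(1/4) = (64.42/(0.408×5.670×10⁻⁸×9.69502×10⁻⁵))^(1/4) = 2.32×10³ K.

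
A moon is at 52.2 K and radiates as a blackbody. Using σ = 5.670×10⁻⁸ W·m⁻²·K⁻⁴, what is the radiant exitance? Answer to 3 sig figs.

I ≈ 0.421 W/m²

Stefan–Boltzmann: I = σT⁴ = 5.670×10⁻⁸ × (52.2)⁴ = 0.421 W/m².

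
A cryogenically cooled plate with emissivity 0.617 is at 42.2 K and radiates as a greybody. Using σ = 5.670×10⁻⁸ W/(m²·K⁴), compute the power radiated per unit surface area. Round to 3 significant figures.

I ≈ 0.111 W/m²

Stefan–Boltzmann: I = εσT⁴ = 0.617 × 5.670×10⁻⁸ × (42.2)⁴ = 0.111 W/m².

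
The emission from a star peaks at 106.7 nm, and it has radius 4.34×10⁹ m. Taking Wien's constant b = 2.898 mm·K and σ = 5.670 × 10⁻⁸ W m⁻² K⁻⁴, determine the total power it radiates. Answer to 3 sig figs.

P ≈ 7.30×10³⁰ W

Wien's law: T = b/λ_max = 2.898×10⁻³/1.067×10⁻⁷ = 27160.3 K.
Surface area A = 4πR² = 4π(4.34×10⁹ m)² = 2.36695×10²⁰ m².
Then P = σAT⁴ = 5.670×10⁻⁸×2.36695×10²⁰×(27160.3)⁴ = 7.30×10³⁰ W.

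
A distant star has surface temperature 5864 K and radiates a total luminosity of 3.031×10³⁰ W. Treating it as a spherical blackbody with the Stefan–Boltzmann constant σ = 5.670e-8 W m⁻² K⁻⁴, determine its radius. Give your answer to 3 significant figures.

R ≈ 6.00×10¹⁰ m

L = 4πR²σT⁴ ⇒ R = √(L/(4πσT⁴)).
σT⁴ = 6.70438×10⁷ W/m², so R = √(3.031×10³⁰/(4π×6.70438×10⁷)) = 6.00×10¹⁰ m.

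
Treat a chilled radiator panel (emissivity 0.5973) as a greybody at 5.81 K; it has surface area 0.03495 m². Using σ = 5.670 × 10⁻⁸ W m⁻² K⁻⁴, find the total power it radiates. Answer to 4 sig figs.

Area A = 0.03495 m².
P = εσAT⁴ = 0.5973 × 5.670×10⁻⁸ × 0.03495 × (5.81)⁴ = 1.349×10⁻⁶ W.

P ≈ 1.349×10⁻⁶ W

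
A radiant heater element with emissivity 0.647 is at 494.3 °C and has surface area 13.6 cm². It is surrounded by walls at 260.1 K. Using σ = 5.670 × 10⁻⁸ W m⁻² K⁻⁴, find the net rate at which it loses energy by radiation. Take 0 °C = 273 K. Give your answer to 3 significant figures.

Net loss ≈ 17.1 W

T = 494.3 °C + 273 = 767.3 K.
Area A = 13.6 cm² = 1.36×10⁻³ m².
Net radiated power P_net = εσA(T⁴ − T₀⁴) = 0.647×5.670×10⁻⁸×1.36×10⁻³×(767.3⁴ − 260.1⁴).
T⁴ − T₀⁴ = 3.46626×10¹¹ − 4.57679×10⁹ = 3.42049×10¹¹ K⁴, so P_net = 17.1 W.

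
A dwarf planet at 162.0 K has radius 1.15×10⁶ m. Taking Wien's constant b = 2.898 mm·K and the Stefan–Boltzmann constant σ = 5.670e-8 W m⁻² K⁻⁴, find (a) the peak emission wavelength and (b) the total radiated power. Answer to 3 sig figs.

λ_max ≈ 17.9 μm; P ≈ 6.49×10¹⁴ W

(a) λ_max = b/T = 2.898×10⁻³/162.0 = 1.789×10⁻⁵ m = 17.9 μm.
Surface area A = 4πR² = 4π(1.15×10⁶ m)² = 1.66190×10¹³ m².
(b) P = σAT⁴ = 5.670×10⁻⁸×1.66190×10¹³×(162.0)⁴ = 6.49×10¹⁴ W.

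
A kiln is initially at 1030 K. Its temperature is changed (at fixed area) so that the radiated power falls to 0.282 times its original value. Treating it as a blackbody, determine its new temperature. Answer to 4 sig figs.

T₂ ≈ 750.6 K

P ∝ T⁴, so T₂/T₁ = (P₂/P₁)^(1/4) = (0.282)^(1/4) = 0.728723.
T₂ = 1030 × 0.728723 = 750.6 K.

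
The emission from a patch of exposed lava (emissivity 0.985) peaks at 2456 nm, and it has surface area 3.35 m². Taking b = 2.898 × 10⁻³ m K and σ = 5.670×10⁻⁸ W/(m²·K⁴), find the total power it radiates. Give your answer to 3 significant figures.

P ≈ 3.63×10⁵ W

Wien's law: T = b/λ_max = 2.898×10⁻³/2.456×10⁻⁶ = 1179.97 K.
Area A = 3.35 m².
Then P = εσAT⁴ = 0.985×5.670×10⁻⁸×3.35×(1179.97)⁴ = 3.63×10⁵ W.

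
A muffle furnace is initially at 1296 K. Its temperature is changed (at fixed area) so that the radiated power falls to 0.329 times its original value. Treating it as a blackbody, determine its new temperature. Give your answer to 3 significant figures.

T₂ ≈ 982 K

P ∝ T⁴, so T₂/T₁ = (P₂/P₁)^(1/4) = (0.329)^(1/4) = 0.757354.
T₂ = 1296 × 0.757354 = 982 K.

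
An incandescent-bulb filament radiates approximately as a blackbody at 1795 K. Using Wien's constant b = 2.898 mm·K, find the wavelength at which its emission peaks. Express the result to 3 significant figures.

λ_max ≈ 1.61 μm

Wien's displacement law: λ_max = b/T = (2.898×10⁻³ m·K)/(1795 K) = 1.614×10⁻⁶ m.
That is 1.61 μm, in the infrared range.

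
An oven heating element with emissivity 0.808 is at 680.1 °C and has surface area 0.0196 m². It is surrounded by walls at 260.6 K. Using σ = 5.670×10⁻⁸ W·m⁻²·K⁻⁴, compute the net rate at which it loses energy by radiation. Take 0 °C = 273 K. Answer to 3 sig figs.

T = 680.1 °C + 273 = 953.1 K.
Area A = 0.0196 m².
Net radiated power P_net = εσA(T⁴ − T₀⁴) = 0.808×5.670×10⁻⁸×0.0196×(953.1⁴ − 260.6⁴).
T⁴ − T₀⁴ = 8.25190×10¹¹ − 4.61209×10⁹ = 8.20578×10¹¹ K⁴, so P_net = 737 W.

Net loss ≈ 737 W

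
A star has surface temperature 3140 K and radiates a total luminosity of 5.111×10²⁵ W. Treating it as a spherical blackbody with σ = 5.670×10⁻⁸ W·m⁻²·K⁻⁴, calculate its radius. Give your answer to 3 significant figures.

L = 4πR²σT⁴ ⇒ R = √(L/(4πσT⁴)).
σT⁴ = 5.51190×10⁶ W/m², so R = √(5.111×10²⁵/(4π×5.51190×10⁶)) = 8.59×10⁸ m.

R ≈ 8.59×10⁸ m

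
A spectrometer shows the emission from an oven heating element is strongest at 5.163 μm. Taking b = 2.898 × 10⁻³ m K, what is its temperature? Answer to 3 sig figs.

T ≈ 561 K

Wien's law gives T = b/λ_max = (2.898×10⁻³ m·K)/(5.163×10⁻⁶ m) = 561 K.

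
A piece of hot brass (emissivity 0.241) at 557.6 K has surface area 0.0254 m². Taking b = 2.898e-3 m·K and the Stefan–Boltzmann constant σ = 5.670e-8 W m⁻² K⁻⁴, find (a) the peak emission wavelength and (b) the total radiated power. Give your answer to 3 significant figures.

(a) λ_max = b/T = 2.898×10⁻³/557.6 = 5.197×10⁻⁶ m = 5.20 μm.
Area A = 0.0254 m².
(b) P = εσAT⁴ = 0.241×5.670×10⁻⁸×0.0254×(557.6)⁴ = 33.6 W.

λ_max ≈ 5.20 μm; P ≈ 33.6 W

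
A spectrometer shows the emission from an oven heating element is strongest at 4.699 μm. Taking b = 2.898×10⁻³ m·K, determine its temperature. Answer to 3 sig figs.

Wien's law gives T = b/λ_max = (2.898×10⁻³ m·K)/(4.699×10⁻⁶ m) = 617 K.

T ≈ 617 K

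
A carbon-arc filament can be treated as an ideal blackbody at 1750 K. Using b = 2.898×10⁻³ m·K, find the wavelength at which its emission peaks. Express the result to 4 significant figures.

Wien's displacement law: λ_max = b/T = (2.898×10⁻³ m·K)/(1750 K) = 1.6560×10⁻⁶ m.
That is 1656 nm, in the infrared range.

λ_max ≈ 1656 nm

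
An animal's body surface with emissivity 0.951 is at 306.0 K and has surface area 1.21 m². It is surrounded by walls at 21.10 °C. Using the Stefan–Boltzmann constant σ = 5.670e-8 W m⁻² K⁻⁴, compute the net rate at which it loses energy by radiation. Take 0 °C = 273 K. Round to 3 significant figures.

Net loss ≈ 83.9 W

Surroundings: T = 21.10 °C + 273 = 294.10 K.
Area A = 1.21 m².
Net radiated power P_net = εσA(T⁴ − T₀⁴) = 0.951×5.670×10⁻⁸×1.21×(306.0⁴ − 294.10⁴).
T⁴ − T₀⁴ = 8.76770×10⁹ − 7.48135×10⁹ = 1.28635×10⁹ K⁴, so P_net = 83.9 W.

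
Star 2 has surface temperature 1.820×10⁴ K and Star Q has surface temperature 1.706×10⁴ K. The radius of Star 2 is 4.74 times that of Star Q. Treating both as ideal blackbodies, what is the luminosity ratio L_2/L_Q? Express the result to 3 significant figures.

L ∝ R²T⁴, so L_2/L_Q = (R_2/R_Q)²(T_2/T_Q)⁴ = (4.74)² × (1.820×10⁴/1.706×10⁴)⁴ = 22.4676 × 1.29530 = 29.1.

L_2/L_Q ≈ 29.1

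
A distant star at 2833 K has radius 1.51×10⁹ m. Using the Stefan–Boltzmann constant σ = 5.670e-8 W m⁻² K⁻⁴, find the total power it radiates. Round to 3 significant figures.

Surface area A = 4πR² = 4π(1.51×10⁹ m)² = 2.86526×10¹⁹ m².
P = σAT⁴ = 5.670×10⁻⁸ × 2.86526×10¹⁹ × (2833)⁴ = 1.05×10²⁶ W.

P ≈ 1.05×10²⁶ W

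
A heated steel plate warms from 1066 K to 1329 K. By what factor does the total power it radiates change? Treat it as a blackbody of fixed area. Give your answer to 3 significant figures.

P ∝ T⁴, so P₂/P₁ = (T₂/T₁)⁴ = (1329/1066)⁴ = (1.24672)⁴ = 2.42.

P₂/P₁ ≈ 2.42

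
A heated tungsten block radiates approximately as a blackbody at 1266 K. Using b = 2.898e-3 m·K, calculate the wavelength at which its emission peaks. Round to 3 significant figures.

λ_max ≈ 2.29×10³ nm

Wien's displacement law: λ_max = b/T = (2.898×10⁻³ m·K)/(1266 K) = 2.289×10⁻⁶ m.
That is 2.29×10³ nm, in the infrared range.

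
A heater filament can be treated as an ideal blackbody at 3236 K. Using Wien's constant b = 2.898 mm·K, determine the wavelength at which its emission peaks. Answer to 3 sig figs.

Wien's displacement law: λ_max = b/T = (2.898×10⁻³ m·K)/(3236 K) = 8.956×10⁻⁷ m.
That is 896 nm, in the infrared range.

λ_max ≈ 896 nm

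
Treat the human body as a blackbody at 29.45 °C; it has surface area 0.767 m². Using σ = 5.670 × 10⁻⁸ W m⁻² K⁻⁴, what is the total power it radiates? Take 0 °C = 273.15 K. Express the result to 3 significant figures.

P ≈ 365 W

T = 29.45 °C + 273.15 = 302.60 K.
Area A = 0.767 m².
P = σAT⁴ = 5.670×10⁻⁸ × 0.767 × (302.60)⁴ = 365 W.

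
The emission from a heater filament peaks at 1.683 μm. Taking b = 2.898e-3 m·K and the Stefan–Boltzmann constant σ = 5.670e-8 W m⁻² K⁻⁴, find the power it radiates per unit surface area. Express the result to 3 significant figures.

I ≈ 4.98×10⁵ W/m²

Wien's law: T = b/λ_max = 2.898×10⁻³/1.683×10⁻⁶ = 1721.93 K.
Then I = σT⁴ = 5.670×10⁻⁸×(1721.93)⁴ = 4.98×10⁵ W/m².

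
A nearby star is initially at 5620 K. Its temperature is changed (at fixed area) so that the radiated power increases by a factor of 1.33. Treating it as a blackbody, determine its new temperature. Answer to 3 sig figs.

P ∝ T⁴, so T₂/T₁ = (P₂/P₁)^(1/4) = (1.33)^(1/4) = 1.07390.
T₂ = 5620 × 1.07390 = 6.04×10³ K.

T₂ ≈ 6.04×10³ K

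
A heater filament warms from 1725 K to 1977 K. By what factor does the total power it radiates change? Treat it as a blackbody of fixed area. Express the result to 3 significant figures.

P₂/P₁ ≈ 1.73

P ∝ T⁴, so P₂/P₁ = (T₂/T₁)⁴ = (1977/1725)⁴ = (1.14609)⁴ = 1.73.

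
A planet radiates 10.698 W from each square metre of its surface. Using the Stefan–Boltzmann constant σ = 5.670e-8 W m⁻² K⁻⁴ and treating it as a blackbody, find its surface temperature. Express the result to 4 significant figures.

T ≈ 117.2 K

I = σT⁴, so T = (I/σ)^(1/4) = (10.698/(5.670×10⁻⁸))^(1/4) = 117.2 K.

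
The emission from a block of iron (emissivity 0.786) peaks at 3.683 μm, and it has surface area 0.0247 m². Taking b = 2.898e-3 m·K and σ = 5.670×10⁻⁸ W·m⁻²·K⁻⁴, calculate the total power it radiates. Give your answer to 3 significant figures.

Wien's law: T = b/λ_max = 2.898×10⁻³/3.683×10⁻⁶ = 786.859 K.
Area A = 0.0247 m².
Then P = εσAT⁴ = 0.786×5.670×10⁻⁸×0.0247×(786.859)⁴ = 422 W.

P ≈ 422 W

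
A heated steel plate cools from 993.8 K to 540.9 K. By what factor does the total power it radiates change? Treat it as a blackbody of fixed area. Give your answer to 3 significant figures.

P ∝ T⁴, so P₂/P₁ = (T₂/T₁)⁴ = (540.9/993.8)⁴ = (0.544275)⁴ = 0.0878.

P₂/P₁ ≈ 0.0878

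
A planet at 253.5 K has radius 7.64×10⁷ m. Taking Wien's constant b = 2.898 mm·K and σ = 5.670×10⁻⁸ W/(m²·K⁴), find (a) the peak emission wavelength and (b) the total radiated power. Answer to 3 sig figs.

λ_max ≈ 11.4 μm; P ≈ 1.72×10¹⁹ W

(a) λ_max = b/T = 2.898×10⁻³/253.5 = 1.143×10⁻⁵ m = 11.4 μm.
Surface area A = 4πR² = 4π(7.64×10⁷ m)² = 7.33494×10¹⁶ m².
(b) P = σAT⁴ = 5.670×10⁻⁸×7.33494×10¹⁶×(253.5)⁴ = 1.72×10¹⁹ W.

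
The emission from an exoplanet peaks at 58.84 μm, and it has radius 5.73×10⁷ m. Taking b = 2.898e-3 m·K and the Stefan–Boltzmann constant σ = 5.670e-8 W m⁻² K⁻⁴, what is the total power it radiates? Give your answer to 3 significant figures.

Wien's law: T = b/λ_max = 2.898×10⁻³/5.884×10⁻⁵ = 49.2522 K.
Surface area A = 4πR² = 4π(5.73×10⁷ m)² = 4.12590×10¹⁶ m².
Then P = σAT⁴ = 5.670×10⁻⁸×4.12590×10¹⁶×(49.2522)⁴ = 1.38×10¹⁶ W.

P ≈ 1.38×10¹⁶ W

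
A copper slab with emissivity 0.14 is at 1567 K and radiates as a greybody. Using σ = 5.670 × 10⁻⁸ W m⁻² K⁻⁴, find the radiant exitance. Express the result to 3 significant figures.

Stefan–Boltzmann: I = εσT⁴ = 0.14 × 5.670×10⁻⁸ × (1567)⁴ = 4.79×10⁴ W/m².

I ≈ 4.79×10⁴ W/m²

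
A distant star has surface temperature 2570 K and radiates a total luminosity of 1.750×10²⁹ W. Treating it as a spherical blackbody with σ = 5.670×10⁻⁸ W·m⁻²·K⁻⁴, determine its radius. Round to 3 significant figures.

R ≈ 7.50×10¹⁰ m

L = 4πR²σT⁴ ⇒ R = √(L/(4πσT⁴)).
σT⁴ = 2.47352×10⁶ W/m², so R = √(1.750×10²⁹/(4π×2.47352×10⁶)) = 7.50×10¹⁰ m.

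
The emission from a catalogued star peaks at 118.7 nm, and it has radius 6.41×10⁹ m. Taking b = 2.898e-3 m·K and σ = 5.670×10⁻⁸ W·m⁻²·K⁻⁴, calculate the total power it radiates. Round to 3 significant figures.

Wien's law: T = b/λ_max = 2.898×10⁻³/1.187×10⁻⁷ = 24414.5 K.
Surface area A = 4πR² = 4π(6.41×10⁹ m)² = 5.16328×10²⁰ m².
Then P = σAT⁴ = 5.670×10⁻⁸×5.16328×10²⁰×(24414.5)⁴ = 1.04×10³¹ W.

P ≈ 1.04×10³¹ W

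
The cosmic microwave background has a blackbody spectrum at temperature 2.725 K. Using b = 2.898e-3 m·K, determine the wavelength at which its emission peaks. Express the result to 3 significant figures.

Wien's displacement law: λ_max = b/T = (2.898×10⁻³ m·K)/(2.725 K) = 1.063×10⁻³ m.
That is 1.06 mm, in the microwave range.

λ_max ≈ 1.06 mm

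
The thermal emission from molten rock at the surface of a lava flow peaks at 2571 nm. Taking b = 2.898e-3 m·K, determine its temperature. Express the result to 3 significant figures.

Wien's law gives T = b/λ_max = (2.898×10⁻³ m·K)/(2.571×10⁻⁶ m) = 1.13×10³ K.

T ≈ 1.13×10³ K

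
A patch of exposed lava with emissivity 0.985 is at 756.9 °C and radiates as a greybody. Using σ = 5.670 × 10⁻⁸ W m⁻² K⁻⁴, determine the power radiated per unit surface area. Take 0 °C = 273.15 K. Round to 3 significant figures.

T = 756.9 °C + 273.15 = 1030.05 K.
Stefan–Boltzmann: I = εσT⁴ = 0.985 × 5.670×10⁻⁸ × (1030.05)⁴ = 6.29×10⁴ W/m².

I ≈ 6.29×10⁴ W/m²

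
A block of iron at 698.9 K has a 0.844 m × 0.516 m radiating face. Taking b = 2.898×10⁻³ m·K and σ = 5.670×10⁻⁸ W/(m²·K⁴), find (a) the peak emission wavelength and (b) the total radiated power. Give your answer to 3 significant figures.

λ_max ≈ 4.15 μm; P ≈ 5.89×10³ W

(a) λ_max = b/T = 2.898×10⁻³/698.9 = 4.147×10⁻⁶ m = 4.15 μm.
Area A = 0.844 × 0.516 = 0.435504 m².
(b) P = σAT⁴ = 5.670×10⁻⁸×0.435504×(698.9)⁴ = 5.89×10³ W.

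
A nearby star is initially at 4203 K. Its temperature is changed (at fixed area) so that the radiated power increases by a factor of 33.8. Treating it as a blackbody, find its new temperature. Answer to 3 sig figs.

T₂ ≈ 1.01×10⁴ K

P ∝ T⁴, so T₂/T₁ = (P₂/P₁)^(1/4) = (33.8)^(1/4) = 2.41118.
T₂ = 4203 × 2.41118 = 1.01×10⁴ K.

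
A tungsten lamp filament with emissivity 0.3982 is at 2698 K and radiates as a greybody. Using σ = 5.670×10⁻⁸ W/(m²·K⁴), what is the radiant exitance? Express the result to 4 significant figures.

Stefan–Boltzmann: I = εσT⁴ = 0.3982 × 5.670×10⁻⁸ × (2698)⁴ = 1.196×10⁶ W/m².

I ≈ 1.196×10⁶ W/m²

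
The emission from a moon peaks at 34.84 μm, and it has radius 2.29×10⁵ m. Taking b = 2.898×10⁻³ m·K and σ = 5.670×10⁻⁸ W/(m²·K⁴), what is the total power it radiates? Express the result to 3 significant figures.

Wien's law: T = b/λ_max = 2.898×10⁻³/3.484×10⁻⁵ = 83.1803 K.
Surface area A = 4πR² = 4π(2.29×10⁵ m)² = 6.58993×10¹¹ m².
Then P = σAT⁴ = 5.670×10⁻⁸×6.58993×10¹¹×(83.1803)⁴ = 1.79×10¹² W.

P ≈ 1.79×10¹² W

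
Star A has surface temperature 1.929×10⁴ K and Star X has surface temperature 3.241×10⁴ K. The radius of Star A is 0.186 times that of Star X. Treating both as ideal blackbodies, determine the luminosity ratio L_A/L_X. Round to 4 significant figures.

L ∝ R²T⁴, so L_A/L_X = (R_A/R_X)²(T_A/T_X)⁴ = (0.186)² × (1.929×10⁴/3.241×10⁴)⁴ = 0.034596 × 0.125491 = 4.341×10⁻³.

L_A/L_X ≈ 4.341×10⁻³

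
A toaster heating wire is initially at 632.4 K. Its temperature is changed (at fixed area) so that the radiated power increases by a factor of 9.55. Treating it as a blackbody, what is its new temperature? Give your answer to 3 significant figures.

P ∝ T⁴, so T₂/T₁ = (P₂/P₁)^(1/4) = (9.55)^(1/4) = 1.75793.
T₂ = 632.4 × 1.75793 = 1.11×10³ K.

T₂ ≈ 1.11×10³ K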